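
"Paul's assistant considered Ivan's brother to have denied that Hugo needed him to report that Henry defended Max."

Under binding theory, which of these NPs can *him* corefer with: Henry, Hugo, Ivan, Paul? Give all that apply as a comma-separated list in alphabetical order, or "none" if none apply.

*him* is a pronoun; Principle B requires it to be free in its binding domain — the clause headed by 'needed'.
— Henry: subject of the clause headed by 'defended'; is c-commanded by the pronoun; coreference would bind this R-expression — blocked (Principle C).
— Hugo: subject of the clause headed by 'needed'; c-commands the pronoun within its binding domain — blocked (Principle B).
— Ivan: possessor inside the subject DP of the clause headed by 'denied'; does not c-command the pronoun — Principle B does not apply; allowed.
— Paul: possessor inside the subject DP of the matrix clause; does not c-command the pronoun — Principle B does not apply; allowed.

Ivan, Paul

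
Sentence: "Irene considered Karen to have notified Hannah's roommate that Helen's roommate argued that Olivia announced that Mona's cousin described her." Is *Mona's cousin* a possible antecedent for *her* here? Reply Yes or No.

*her* is a pronoun; Principle B requires it to be free in its binding domain — the clause headed by 'described'.
— Mona's cousin: subject of the clause headed by 'described'; c-commands the pronoun within its binding domain — blocked (Principle B).

No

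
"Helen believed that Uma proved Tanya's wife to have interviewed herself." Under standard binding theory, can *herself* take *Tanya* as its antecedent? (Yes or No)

No

*herself* is a reflexive; Principle A requires it to be bound within its binding domain — the clause headed by 'interviewed'.
— Tanya: possessor inside the subject DP of the clause headed by 'interviewed'; does not c-command the reflexive — cannot bind it (Principle A).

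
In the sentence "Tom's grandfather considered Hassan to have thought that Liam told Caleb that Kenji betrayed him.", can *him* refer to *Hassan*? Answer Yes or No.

*him* is a pronoun; Principle B requires it to be free in its binding domain — the clause headed by 'betrayed'.
— Hassan: subject of the clause headed by 'thought'; c-commands the pronoun but lies outside its binding domain — allowed.

Yes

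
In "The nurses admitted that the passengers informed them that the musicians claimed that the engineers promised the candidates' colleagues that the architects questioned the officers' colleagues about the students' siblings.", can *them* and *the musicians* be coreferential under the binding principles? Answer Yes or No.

No

*the musicians* is an R-expression; Principle C requires it to be free (not bound by any c-commanding expression).
— them: object of the clause headed by 'informed'; the pronoun c-commands the R-expression — coreference blocked (Principle C).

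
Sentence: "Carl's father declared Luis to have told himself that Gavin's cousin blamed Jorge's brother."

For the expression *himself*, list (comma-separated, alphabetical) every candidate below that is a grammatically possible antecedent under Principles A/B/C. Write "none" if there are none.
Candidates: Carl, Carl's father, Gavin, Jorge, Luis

*himself* is a reflexive; Principle A requires it to be bound within its binding domain — the clause headed by 'told'.
— Carl: possessor inside the subject DP of the matrix clause; does not c-command the reflexive — cannot bind it (Principle A).
— Carl's father: subject of the matrix clause; c-commands the reflexive but lies outside its binding domain — cannot bind it (Principle A).
— Gavin: possessor inside the subject DP of the clause headed by 'blamed'; does not c-command the reflexive — cannot bind it (Principle A).
— Jorge: possessor inside the object DP of the clause headed by 'blamed'; does not c-command the reflexive — cannot bind it (Principle A).
— Luis: subject of the clause headed by 'told'; c-commands the reflexive within its binding domain — allowed (Principle A).

Luis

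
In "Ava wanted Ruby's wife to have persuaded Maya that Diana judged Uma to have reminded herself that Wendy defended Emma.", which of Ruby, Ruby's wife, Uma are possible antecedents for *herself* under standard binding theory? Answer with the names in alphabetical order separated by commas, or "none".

*herself* is a reflexive; Principle A requires it to be bound within its binding domain — the clause headed by 'reminded'.
— Ruby: possessor inside the subject DP of the clause headed by 'persuaded'; does not c-command the reflexive — cannot bind it (Principle A).
— Ruby's wife: subject of the clause headed by 'persuaded'; c-commands the reflexive but lies outside its binding domain — cannot bind it (Principle A).
— Uma: subject of the clause headed by 'reminded'; c-commands the reflexive within its binding domain — allowed (Principle A).

Uma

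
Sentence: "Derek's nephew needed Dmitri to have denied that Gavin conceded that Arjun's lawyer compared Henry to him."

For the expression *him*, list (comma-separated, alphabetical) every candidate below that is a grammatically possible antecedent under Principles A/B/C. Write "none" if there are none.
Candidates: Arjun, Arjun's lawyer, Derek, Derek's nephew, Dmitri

Arjun, Derek, Derek's nephew, Dmitri

*him* is a pronoun; Principle B requires it to be free in its binding domain — the clause headed by 'compared'.
— Arjun: possessor inside the subject DP of the clause headed by 'compared'; does not c-command the pronoun — Principle B does not apply; allowed.
— Arjun's lawyer: subject of the clause headed by 'compared'; c-commands the pronoun within its binding domain — blocked (Principle B).
— Derek: possessor inside the subject DP of the matrix clause; does not c-command the pronoun — Principle B does not apply; allowed.
— Derek's nephew: subject of the matrix clause; c-commands the pronoun but lies outside its binding domain — allowed.
— Dmitri: subject of the clause headed by 'denied'; c-commands the pronoun but lies outside its binding domain — allowed.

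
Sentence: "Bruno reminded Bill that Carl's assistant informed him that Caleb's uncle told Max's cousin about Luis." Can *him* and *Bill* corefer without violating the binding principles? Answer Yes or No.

Yes

*Bill* is an R-expression; Principle C requires it to be free (not bound by any c-commanding expression).
— him: object of the clause headed by 'informed'; the pronoun does not c-command the R-expression — coreference allowed.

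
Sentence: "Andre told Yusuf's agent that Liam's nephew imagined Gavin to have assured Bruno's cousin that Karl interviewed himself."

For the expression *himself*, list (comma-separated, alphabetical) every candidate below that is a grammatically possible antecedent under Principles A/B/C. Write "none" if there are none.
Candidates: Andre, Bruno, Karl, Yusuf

*himself* is a reflexive; Principle A requires it to be bound within its binding domain — the clause headed by 'interviewed'.
— Andre: subject of the matrix clause; c-commands the reflexive but lies outside its binding domain — cannot bind it (Principle A).
— Bruno: possessor inside the object DP of the clause headed by 'assured'; does not c-command the reflexive — cannot bind it (Principle A).
— Karl: subject of the clause headed by 'interviewed'; c-commands the reflexive within its binding domain — allowed (Principle A).
— Yusuf: possessor inside the object DP of the matrix clause; does not c-command the reflexive — cannot bind it (Principle A).

Karl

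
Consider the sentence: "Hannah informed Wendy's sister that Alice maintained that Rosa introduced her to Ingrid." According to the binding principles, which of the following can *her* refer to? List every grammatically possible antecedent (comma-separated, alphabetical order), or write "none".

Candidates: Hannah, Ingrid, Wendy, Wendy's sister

Hannah, Wendy, Wendy's sister

*her* is a pronoun; Principle B requires it to be free in its binding domain — the clause headed by 'introduced'.
— Hannah: subject of the matrix clause; c-commands the pronoun but lies outside its binding domain — allowed.
— Ingrid: second object of the clause headed by 'introduced'; is c-commanded by the pronoun; coreference would bind this R-expression — blocked (Principle C).
— Wendy: possessor inside the object DP of the matrix clause; does not c-command the pronoun — Principle B does not apply; allowed.
— Wendy's sister: object of the matrix clause; c-commands the pronoun but lies outside its binding domain — allowed.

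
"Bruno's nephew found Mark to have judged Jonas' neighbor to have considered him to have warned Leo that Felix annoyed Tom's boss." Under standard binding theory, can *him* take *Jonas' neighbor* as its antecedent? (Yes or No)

*him* is a pronoun; Principle B requires it to be free in its binding domain — the clause headed by 'considered'.
— Jonas' neighbor: subject of the clause headed by 'considered'; c-commands the pronoun within its binding domain — blocked (Principle B).

No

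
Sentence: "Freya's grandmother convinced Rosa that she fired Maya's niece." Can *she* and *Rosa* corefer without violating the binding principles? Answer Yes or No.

Yes

*Rosa* is an R-expression; Principle C requires it to be free (not bound by any c-commanding expression).
— she: subject of the clause headed by 'fired'; the pronoun does not c-command the R-expression — coreference allowed.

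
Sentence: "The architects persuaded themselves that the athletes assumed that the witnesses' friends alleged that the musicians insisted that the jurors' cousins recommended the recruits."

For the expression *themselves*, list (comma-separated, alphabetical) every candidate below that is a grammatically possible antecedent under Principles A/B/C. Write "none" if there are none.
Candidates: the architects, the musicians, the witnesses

*themselves* is a reflexive; Principle A requires it to be bound within its binding domain — the matrix clause.
— the architects: subject of the matrix clause; c-commands the reflexive within its binding domain — allowed (Principle A).
— the musicians: subject of the clause headed by 'insisted'; does not c-command the reflexive — cannot bind it (Principle A).
— the witnesses: possessor inside the subject DP of the clause headed by 'alleged'; does not c-command the reflexive — cannot bind it (Principle A).

the architects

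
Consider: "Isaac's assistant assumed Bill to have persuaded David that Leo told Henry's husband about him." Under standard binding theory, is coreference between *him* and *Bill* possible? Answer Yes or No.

*Bill* is an R-expression; Principle C requires it to be free (not bound by any c-commanding expression).
— him: second object of the clause headed by 'told'; the pronoun does not c-command the R-expression — coreference allowed.

Yes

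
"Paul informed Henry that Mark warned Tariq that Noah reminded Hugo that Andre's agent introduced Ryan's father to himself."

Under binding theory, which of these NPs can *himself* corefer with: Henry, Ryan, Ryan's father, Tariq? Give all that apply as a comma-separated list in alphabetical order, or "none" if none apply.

Ryan's father

*himself* is a reflexive; Principle A requires it to be bound within its binding domain — the clause headed by 'introduced'.
— Henry: object of the matrix clause; c-commands the reflexive but lies outside its binding domain — cannot bind it (Principle A).
— Ryan: possessor inside the object DP of the clause headed by 'introduced'; does not c-command the reflexive — cannot bind it (Principle A).
— Ryan's father: object of the clause headed by 'introduced'; c-commands the reflexive within its binding domain — allowed (Principle A).
— Tariq: object of the clause headed by 'warned'; c-commands the reflexive but lies outside its binding domain — cannot bind it (Principle A).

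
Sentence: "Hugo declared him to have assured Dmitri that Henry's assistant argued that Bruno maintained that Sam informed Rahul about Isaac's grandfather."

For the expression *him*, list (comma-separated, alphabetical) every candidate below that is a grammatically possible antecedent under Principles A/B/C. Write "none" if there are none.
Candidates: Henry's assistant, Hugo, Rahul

none

*him* is a pronoun; Principle B requires it to be free in its binding domain — the matrix clause.
— Henry's assistant: subject of the clause headed by 'argued'; is c-commanded by the pronoun; coreference would bind this R-expression — blocked (Principle C).
— Hugo: subject of the matrix clause; c-commands the pronoun within its binding domain — blocked (Principle B).
— Rahul: object of the clause headed by 'informed'; is c-commanded by the pronoun; coreference would bind this R-expression — blocked (Principle C).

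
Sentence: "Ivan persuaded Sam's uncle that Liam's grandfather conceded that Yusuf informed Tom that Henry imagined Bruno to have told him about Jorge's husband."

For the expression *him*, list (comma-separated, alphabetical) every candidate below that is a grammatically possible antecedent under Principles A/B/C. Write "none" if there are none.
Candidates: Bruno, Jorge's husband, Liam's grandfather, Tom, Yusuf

Liam's grandfather, Tom, Yusuf

*him* is a pronoun; Principle B requires it to be free in its binding domain — the clause headed by 'told'.
— Bruno: subject of the clause headed by 'told'; c-commands the pronoun within its binding domain — blocked (Principle B).
— Jorge's husband: second object of the clause headed by 'told'; is c-commanded by the pronoun; coreference would bind this R-expression — blocked (Principle C).
— Liam's grandfather: subject of the clause headed by 'conceded'; c-commands the pronoun but lies outside its binding domain — allowed.
— Tom: object of the clause headed by 'informed'; c-commands the pronoun but lies outside its binding domain — allowed.
— Yusuf: subject of the clause headed by 'informed'; c-commands the pronoun but lies outside its binding domain — allowed.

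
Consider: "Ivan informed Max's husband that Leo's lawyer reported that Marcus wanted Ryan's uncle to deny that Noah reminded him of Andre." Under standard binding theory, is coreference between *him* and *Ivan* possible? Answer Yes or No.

*Ivan* is an R-expression; Principle C requires it to be free (not bound by any c-commanding expression).
— him: object of the clause headed by 'reminded'; the pronoun does not c-command the R-expression — coreference allowed.

Yes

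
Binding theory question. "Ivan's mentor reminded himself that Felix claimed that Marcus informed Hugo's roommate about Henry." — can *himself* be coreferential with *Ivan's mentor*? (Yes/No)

*himself* is a reflexive; Principle A requires it to be bound within its binding domain — the matrix clause.
— Ivan's mentor: subject of the matrix clause; c-commands the reflexive within its binding domain — allowed (Principle A).

Yes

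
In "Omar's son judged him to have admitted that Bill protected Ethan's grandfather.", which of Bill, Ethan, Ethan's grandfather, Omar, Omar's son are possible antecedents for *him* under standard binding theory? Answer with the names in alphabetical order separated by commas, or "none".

*him* is a pronoun; Principle B requires it to be free in its binding domain — the matrix clause.
— Bill: subject of the clause headed by 'protected'; is c-commanded by the pronoun; coreference would bind this R-expression — blocked (Principle C).
— Ethan: possessor inside the object DP of the clause headed by 'protected'; is c-commanded by the pronoun; coreference would bind this R-expression — blocked (Principle C).
— Ethan's grandfather: object of the clause headed by 'protected'; is c-commanded by the pronoun; coreference would bind this R-expression — blocked (Principle C).
— Omar: possessor inside the subject DP of the matrix clause; does not c-command the pronoun — Principle B does not apply; allowed.
— Omar's son: subject of the matrix clause; c-commands the pronoun within its binding domain — blocked (Principle B).

Omar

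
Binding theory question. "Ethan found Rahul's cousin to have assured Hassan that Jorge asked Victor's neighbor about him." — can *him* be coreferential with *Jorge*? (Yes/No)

*him* is a pronoun; Principle B requires it to be free in its binding domain — the clause headed by 'asked'.
— Jorge: subject of the clause headed by 'asked'; c-commands the pronoun within its binding domain — blocked (Principle B).

No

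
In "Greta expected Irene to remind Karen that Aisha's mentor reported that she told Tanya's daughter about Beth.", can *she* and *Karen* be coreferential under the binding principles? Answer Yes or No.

*Karen* is an R-expression; Principle C requires it to be free (not bound by any c-commanding expression).
— she: subject of the clause headed by 'told'; the pronoun does not c-command the R-expression — coreference allowed.

Yes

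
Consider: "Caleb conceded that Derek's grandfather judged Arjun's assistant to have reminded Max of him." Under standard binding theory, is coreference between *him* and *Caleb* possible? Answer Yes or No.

*Caleb* is an R-expression; Principle C requires it to be free (not bound by any c-commanding expression).
— him: second object of the clause headed by 'reminded'; the pronoun does not c-command the R-expression — coreference allowed.

Yes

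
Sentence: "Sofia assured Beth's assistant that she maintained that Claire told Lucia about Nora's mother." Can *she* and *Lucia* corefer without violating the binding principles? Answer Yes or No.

*Lucia* is an R-expression; Principle C requires it to be free (not bound by any c-commanding expression).
— she: subject of the clause headed by 'maintained'; the pronoun c-commands the R-expression — coreference blocked (Principle C).

No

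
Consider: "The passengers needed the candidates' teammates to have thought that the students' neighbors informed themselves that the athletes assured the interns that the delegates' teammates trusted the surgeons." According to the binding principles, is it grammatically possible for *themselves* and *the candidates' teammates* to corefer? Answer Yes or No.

*themselves* is a reflexive; Principle A requires it to be bound within its binding domain — the clause headed by 'informed'.
— the candidates' teammates: subject of the clause headed by 'thought'; c-commands the reflexive but lies outside its binding domain — cannot bind it (Principle A).

No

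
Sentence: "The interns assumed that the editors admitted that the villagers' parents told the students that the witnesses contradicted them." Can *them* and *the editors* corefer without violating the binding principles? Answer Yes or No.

*the editors* is an R-expression; Principle C requires it to be free (not bound by any c-commanding expression).
— them: object of the clause headed by 'contradicted'; the pronoun does not c-command the R-expression — coreference allowed.

Yes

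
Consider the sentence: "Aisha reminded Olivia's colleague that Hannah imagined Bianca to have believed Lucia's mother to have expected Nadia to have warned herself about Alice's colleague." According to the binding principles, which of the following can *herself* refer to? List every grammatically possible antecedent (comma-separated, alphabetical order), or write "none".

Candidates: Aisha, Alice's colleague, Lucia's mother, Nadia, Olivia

Nadia

*herself* is a reflexive; Principle A requires it to be bound within its binding domain — the clause headed by 'warned'.
— Aisha: subject of the matrix clause; c-commands the reflexive but lies outside its binding domain — cannot bind it (Principle A).
— Alice's colleague: second object of the clause headed by 'warned'; does not c-command the reflexive — cannot bind it (Principle A).
— Lucia's mother: subject of the clause headed by 'expected'; c-commands the reflexive but lies outside its binding domain — cannot bind it (Principle A).
— Nadia: subject of the clause headed by 'warned'; c-commands the reflexive within its binding domain — allowed (Principle A).
— Olivia: possessor inside the object DP of the matrix clause; does not c-command the reflexive — cannot bind it (Principle A).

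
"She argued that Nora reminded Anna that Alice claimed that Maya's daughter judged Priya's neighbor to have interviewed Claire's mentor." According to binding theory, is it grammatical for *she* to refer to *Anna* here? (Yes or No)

*Anna* is an R-expression; Principle C requires it to be free (not bound by any c-commanding expression).
— she: subject of the matrix clause; the pronoun c-commands the R-expression — coreference blocked (Principle C).

No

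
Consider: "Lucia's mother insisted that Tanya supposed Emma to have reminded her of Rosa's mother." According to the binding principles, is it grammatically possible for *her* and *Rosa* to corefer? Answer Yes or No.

*her* is a pronoun; Principle B requires it to be free in its binding domain — the clause headed by 'reminded'.
— Rosa: possessor inside the second object DP of the clause headed by 'reminded'; is c-commanded by the pronoun; coreference would bind this R-expression — blocked (Principle C).

No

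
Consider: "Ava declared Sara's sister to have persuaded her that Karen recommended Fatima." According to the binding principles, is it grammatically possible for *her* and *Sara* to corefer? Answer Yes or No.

Yes

*her* is a pronoun; Principle B requires it to be free in its binding domain — the clause headed by 'persuaded'.
— Sara: possessor inside the subject DP of the clause headed by 'persuaded'; does not c-command the pronoun — Principle B does not apply; allowed.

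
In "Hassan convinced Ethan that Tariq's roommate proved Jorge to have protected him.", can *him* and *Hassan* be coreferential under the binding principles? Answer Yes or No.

Yes

*Hassan* is an R-expression; Principle C requires it to be free (not bound by any c-commanding expression).
— him: object of the clause headed by 'protected'; the pronoun does not c-command the R-expression — coreference allowed.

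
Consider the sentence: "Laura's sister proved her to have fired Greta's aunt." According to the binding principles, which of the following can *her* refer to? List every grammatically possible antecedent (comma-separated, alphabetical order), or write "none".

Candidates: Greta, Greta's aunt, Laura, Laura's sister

Laura

*her* is a pronoun; Principle B requires it to be free in its binding domain — the matrix clause.
— Greta: possessor inside the object DP of the clause headed by 'fired'; is c-commanded by the pronoun; coreference would bind this R-expression — blocked (Principle C).
— Greta's aunt: object of the clause headed by 'fired'; is c-commanded by the pronoun; coreference would bind this R-expression — blocked (Principle C).
— Laura: possessor inside the subject DP of the matrix clause; does not c-command the pronoun — Principle B does not apply; allowed.
— Laura's sister: subject of the matrix clause; c-commands the pronoun within its binding domain — blocked (Principle B).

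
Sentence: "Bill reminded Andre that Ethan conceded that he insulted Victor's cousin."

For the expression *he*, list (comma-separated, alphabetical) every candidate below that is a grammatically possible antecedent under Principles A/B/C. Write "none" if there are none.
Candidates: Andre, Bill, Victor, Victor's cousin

Andre, Bill

*he* is a pronoun; Principle B requires it to be free in its binding domain — the clause headed by 'insulted'.
— Andre: object of the matrix clause; c-commands the pronoun but lies outside its binding domain — allowed.
— Bill: subject of the matrix clause; c-commands the pronoun but lies outside its binding domain — allowed.
— Victor: possessor inside the object DP of the clause headed by 'insulted'; is c-commanded by the pronoun; coreference would bind this R-expression — blocked (Principle C).
— Victor's cousin: object of the clause headed by 'insulted'; is c-commanded by the pronoun; coreference would bind this R-expression — blocked (Principle C).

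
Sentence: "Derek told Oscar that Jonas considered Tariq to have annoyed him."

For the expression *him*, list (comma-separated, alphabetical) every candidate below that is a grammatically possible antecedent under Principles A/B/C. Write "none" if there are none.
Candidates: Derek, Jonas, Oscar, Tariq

Derek, Jonas, Oscar

*him* is a pronoun; Principle B requires it to be free in its binding domain — the clause headed by 'annoyed'.
— Derek: subject of the matrix clause; c-commands the pronoun but lies outside its binding domain — allowed.
— Jonas: subject of the clause headed by 'considered'; c-commands the pronoun but lies outside its binding domain — allowed.
— Oscar: object of the matrix clause; c-commands the pronoun but lies outside its binding domain — allowed.
— Tariq: subject of the clause headed by 'annoyed'; c-commands the pronoun within its binding domain — blocked (Principle B).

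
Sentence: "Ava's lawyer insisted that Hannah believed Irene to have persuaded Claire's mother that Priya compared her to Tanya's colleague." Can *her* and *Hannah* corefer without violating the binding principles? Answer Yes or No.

*Hannah* is an R-expression; Principle C requires it to be free (not bound by any c-commanding expression).
— her: object of the clause headed by 'compared'; the pronoun does not c-command the R-expression — coreference allowed.

Yes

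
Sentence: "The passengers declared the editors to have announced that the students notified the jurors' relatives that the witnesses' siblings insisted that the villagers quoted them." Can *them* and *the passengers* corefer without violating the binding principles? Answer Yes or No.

*the passengers* is an R-expression; Principle C requires it to be free (not bound by any c-commanding expression).
— them: object of the clause headed by 'quoted'; the pronoun does not c-command the R-expression — coreference allowed.

Yes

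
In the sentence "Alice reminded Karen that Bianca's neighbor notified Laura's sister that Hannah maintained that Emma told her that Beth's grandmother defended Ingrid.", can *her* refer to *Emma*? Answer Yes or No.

No

*her* is a pronoun; Principle B requires it to be free in its binding domain — the clause headed by 'told'.
— Emma: subject of the clause headed by 'told'; c-commands the pronoun within its binding domain — blocked (Principle B).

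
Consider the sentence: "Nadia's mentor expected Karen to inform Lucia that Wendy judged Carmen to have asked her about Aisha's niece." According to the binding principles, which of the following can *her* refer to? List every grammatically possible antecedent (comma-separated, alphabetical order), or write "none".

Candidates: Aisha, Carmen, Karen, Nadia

*her* is a pronoun; Principle B requires it to be free in its binding domain — the clause headed by 'asked'.
— Aisha: possessor inside the second object DP of the clause headed by 'asked'; is c-commanded by the pronoun; coreference would bind this R-expression — blocked (Principle C).
— Carmen: subject of the clause headed by 'asked'; c-commands the pronoun within its binding domain — blocked (Principle B).
— Karen: subject of the clause headed by 'inform'; c-commands the pronoun but lies outside its binding domain — allowed.
— Nadia: possessor inside the subject DP of the matrix clause; does not c-command the pronoun — Principle B does not apply; allowed.

Karen, Nadia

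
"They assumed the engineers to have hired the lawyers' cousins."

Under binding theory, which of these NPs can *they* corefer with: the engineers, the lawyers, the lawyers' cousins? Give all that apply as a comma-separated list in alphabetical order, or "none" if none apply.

none

*they* is a pronoun; Principle B requires it to be free in its binding domain — the matrix clause.
— the engineers: subject of the clause headed by 'hired'; is c-commanded by the pronoun; coreference would bind this R-expression — blocked (Principle C).
— the lawyers: possessor inside the object DP of the clause headed by 'hired'; is c-commanded by the pronoun; coreference would bind this R-expression — blocked (Principle C).
— the lawyers' cousins: object of the clause headed by 'hired'; is c-commanded by the pronoun; coreference would bind this R-expression — blocked (Principle C).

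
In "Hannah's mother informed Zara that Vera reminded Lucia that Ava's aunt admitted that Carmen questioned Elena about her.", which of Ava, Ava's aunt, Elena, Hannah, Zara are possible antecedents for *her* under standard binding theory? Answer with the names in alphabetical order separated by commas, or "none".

Ava, Ava's aunt, Hannah, Zara

*her* is a pronoun; Principle B requires it to be free in its binding domain — the clause headed by 'questioned'.
— Ava: possessor inside the subject DP of the clause headed by 'admitted'; does not c-command the pronoun — Principle B does not apply; allowed.
— Ava's aunt: subject of the clause headed by 'admitted'; c-commands the pronoun but lies outside its binding domain — allowed.
— Elena: object of the clause headed by 'questioned'; c-commands the pronoun within its binding domain — blocked (Principle B).
— Hannah: possessor inside the subject DP of the matrix clause; does not c-command the pronoun — Principle B does not apply; allowed.
— Zara: object of the matrix clause; c-commands the pronoun but lies outside its binding domain — allowed.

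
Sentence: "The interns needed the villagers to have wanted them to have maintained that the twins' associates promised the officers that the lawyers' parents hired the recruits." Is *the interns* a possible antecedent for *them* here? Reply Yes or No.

Yes

*them* is a pronoun; Principle B requires it to be free in its binding domain — the clause headed by 'wanted'.
— the interns: subject of the matrix clause; c-commands the pronoun but lies outside its binding domain — allowed.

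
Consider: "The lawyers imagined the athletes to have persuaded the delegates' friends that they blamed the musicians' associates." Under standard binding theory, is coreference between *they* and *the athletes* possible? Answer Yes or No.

*the athletes* is an R-expression; Principle C requires it to be free (not bound by any c-commanding expression).
— they: subject of the clause headed by 'blamed'; the pronoun does not c-command the R-expression — coreference allowed.

Yes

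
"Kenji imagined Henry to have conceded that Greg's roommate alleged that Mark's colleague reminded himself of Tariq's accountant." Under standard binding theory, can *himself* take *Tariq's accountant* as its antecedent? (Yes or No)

*himself* is a reflexive; Principle A requires it to be bound within its binding domain — the clause headed by 'reminded'.
— Tariq's accountant: second object of the clause headed by 'reminded'; does not c-command the reflexive — cannot bind it (Principle A).

No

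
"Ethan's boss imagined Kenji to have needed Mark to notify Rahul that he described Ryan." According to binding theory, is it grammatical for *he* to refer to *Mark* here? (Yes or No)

*Mark* is an R-expression; Principle C requires it to be free (not bound by any c-commanding expression).
— he: subject of the clause headed by 'described'; the pronoun does not c-command the R-expression — coreference allowed.

Yes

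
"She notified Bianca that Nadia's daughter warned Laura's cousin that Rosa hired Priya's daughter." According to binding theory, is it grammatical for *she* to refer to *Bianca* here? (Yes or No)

No

*Bianca* is an R-expression; Principle C requires it to be free (not bound by any c-commanding expression).
— she: subject of the matrix clause; the pronoun c-commands the R-expression — coreference blocked (Principle C).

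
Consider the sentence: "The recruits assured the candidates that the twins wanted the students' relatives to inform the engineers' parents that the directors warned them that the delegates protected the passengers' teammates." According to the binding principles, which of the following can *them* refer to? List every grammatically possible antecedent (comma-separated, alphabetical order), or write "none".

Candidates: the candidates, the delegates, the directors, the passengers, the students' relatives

the candidates, the students' relatives

*them* is a pronoun; Principle B requires it to be free in its binding domain — the clause headed by 'warned'.
— the candidates: object of the matrix clause; c-commands the pronoun but lies outside its binding domain — allowed.
— the delegates: subject of the clause headed by 'protected'; is c-commanded by the pronoun; coreference would bind this R-expression — blocked (Principle C).
— the directors: subject of the clause headed by 'warned'; c-commands the pronoun within its binding domain — blocked (Principle B).
— the passengers: possessor inside the object DP of the clause headed by 'protected'; is c-commanded by the pronoun; coreference would bind this R-expression — blocked (Principle C).
— the students' relatives: subject of the clause headed by 'inform'; c-commands the pronoun but lies outside its binding domain — allowed.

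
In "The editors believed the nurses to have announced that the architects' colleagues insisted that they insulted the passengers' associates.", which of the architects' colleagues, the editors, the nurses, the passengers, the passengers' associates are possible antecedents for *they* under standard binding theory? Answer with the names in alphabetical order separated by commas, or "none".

*they* is a pronoun; Principle B requires it to be free in its binding domain — the clause headed by 'insulted'.
— the architects' colleagues: subject of the clause headed by 'insisted'; c-commands the pronoun but lies outside its binding domain — allowed.
— the editors: subject of the matrix clause; c-commands the pronoun but lies outside its binding domain — allowed.
— the nurses: subject of the clause headed by 'announced'; c-commands the pronoun but lies outside its binding domain — allowed.
— the passengers: possessor inside the object DP of the clause headed by 'insulted'; is c-commanded by the pronoun; coreference would bind this R-expression — blocked (Principle C).
— the passengers' associates: object of the clause headed by 'insulted'; is c-commanded by the pronoun; coreference would bind this R-expression — blocked (Principle C).

the architects' colleagues, the editors, the nurses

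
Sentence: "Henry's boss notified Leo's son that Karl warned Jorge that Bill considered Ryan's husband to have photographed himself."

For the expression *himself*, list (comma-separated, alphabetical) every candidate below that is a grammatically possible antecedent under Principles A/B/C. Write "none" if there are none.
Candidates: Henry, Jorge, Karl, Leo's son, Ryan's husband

Ryan's husband

*himself* is a reflexive; Principle A requires it to be bound within its binding domain — the clause headed by 'photographed'.
— Henry: possessor inside the subject DP of the matrix clause; does not c-command the reflexive — cannot bind it (Principle A).
— Jorge: object of the clause headed by 'warned'; c-commands the reflexive but lies outside its binding domain — cannot bind it (Principle A).
— Karl: subject of the clause headed by 'warned'; c-commands the reflexive but lies outside its binding domain — cannot bind it (Principle A).
— Leo's son: object of the matrix clause; c-commands the reflexive but lies outside its binding domain — cannot bind it (Principle A).
— Ryan's husband: subject of the clause headed by 'photographed'; c-commands the reflexive within its binding domain — allowed (Principle A).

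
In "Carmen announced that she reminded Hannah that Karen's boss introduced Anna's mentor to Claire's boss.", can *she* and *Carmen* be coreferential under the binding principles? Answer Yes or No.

*Carmen* is an R-expression; Principle C requires it to be free (not bound by any c-commanding expression).
— she: subject of the clause headed by 'reminded'; the pronoun does not c-command the R-expression — coreference allowed.

Yes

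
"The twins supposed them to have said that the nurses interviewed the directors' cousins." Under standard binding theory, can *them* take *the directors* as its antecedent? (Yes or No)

*them* is a pronoun; Principle B requires it to be free in its binding domain — the matrix clause.
— the directors: possessor inside the object DP of the clause headed by 'interviewed'; is c-commanded by the pronoun; coreference would bind this R-expression — blocked (Principle C).

No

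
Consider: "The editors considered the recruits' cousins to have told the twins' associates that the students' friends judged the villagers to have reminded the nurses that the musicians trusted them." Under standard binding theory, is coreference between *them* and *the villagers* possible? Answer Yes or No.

*the villagers* is an R-expression; Principle C requires it to be free (not bound by any c-commanding expression).
— them: object of the clause headed by 'trusted'; the pronoun does not c-command the R-expression — coreference allowed.

Yes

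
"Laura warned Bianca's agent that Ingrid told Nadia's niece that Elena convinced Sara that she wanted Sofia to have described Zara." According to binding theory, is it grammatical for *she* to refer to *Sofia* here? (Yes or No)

*Sofia* is an R-expression; Principle C requires it to be free (not bound by any c-commanding expression).
— she: subject of the clause headed by 'wanted'; the pronoun c-commands the R-expression — coreference blocked (Principle C).

No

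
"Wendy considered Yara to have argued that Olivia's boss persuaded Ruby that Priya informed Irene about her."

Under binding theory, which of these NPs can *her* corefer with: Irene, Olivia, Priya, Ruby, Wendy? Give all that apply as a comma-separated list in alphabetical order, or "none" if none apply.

Olivia, Ruby, Wendy

*her* is a pronoun; Principle B requires it to be free in its binding domain — the clause headed by 'informed'.
— Irene: object of the clause headed by 'informed'; c-commands the pronoun within its binding domain — blocked (Principle B).
— Olivia: possessor inside the subject DP of the clause headed by 'persuaded'; does not c-command the pronoun — Principle B does not apply; allowed.
— Priya: subject of the clause headed by 'informed'; c-commands the pronoun within its binding domain — blocked (Principle B).
— Ruby: object of the clause headed by 'persuaded'; c-commands the pronoun but lies outside its binding domain — allowed.
— Wendy: subject of the matrix clause; c-commands the pronoun but lies outside its binding domain — allowed.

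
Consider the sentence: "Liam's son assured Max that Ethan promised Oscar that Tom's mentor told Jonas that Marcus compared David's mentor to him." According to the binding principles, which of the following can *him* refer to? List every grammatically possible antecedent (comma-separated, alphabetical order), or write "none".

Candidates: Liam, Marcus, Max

*him* is a pronoun; Principle B requires it to be free in its binding domain — the clause headed by 'compared'.
— Liam: possessor inside the subject DP of the matrix clause; does not c-command the pronoun — Principle B does not apply; allowed.
— Marcus: subject of the clause headed by 'compared'; c-commands the pronoun within its binding domain — blocked (Principle B).
— Max: object of the matrix clause; c-commands the pronoun but lies outside its binding domain — allowed.

Liam, Max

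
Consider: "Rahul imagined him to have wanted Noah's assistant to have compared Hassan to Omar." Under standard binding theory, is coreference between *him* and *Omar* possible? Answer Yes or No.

*Omar* is an R-expression; Principle C requires it to be free (not bound by any c-commanding expression).
— him: subject of the clause headed by 'wanted'; the pronoun c-commands the R-expression — coreference blocked (Principle C).

No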